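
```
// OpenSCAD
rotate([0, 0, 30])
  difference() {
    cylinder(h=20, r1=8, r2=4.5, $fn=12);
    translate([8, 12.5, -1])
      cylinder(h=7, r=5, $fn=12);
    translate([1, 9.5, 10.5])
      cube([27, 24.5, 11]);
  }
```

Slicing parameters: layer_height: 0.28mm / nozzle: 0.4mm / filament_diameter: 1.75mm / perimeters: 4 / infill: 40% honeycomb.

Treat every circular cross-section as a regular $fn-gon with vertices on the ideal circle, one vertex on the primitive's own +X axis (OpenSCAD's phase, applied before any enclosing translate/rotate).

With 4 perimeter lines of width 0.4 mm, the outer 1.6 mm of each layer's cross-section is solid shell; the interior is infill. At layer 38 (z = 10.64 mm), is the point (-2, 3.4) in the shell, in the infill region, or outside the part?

infill

At z = 10.64 mm: the cone (r1=8→r2=4.5) has section circumradius 6.138 here — a regular 12-gon; the cylinder at (8, 12.5) is absent (z outside [-1, 6]); the cube at (1, 9.5) (footprint 27×24.5) is included at this height; After the difference (first − rest): starting from the cone, the 27×24.5 cube at (1, 9.5) misses the remaining region (no effect) — 1 connected region; (whole slice rotated 30° about Z — lengths, areas and connectivity unchanged). Overall, the cross-section is a single solid region. Undo the 30° rotation: the query point maps to (-0.032, 3.944) in the un-rotated model frame. The nearest boundary edge runs (-3.07, 5.32)→(0.00, 6.14); distance from the point to it = 2.11 mm. The point is inside the cross-section and 2.11 mm from the nearest boundary — more than the 1.6 mm shell width (4 × 0.4), so it's in the infill interior.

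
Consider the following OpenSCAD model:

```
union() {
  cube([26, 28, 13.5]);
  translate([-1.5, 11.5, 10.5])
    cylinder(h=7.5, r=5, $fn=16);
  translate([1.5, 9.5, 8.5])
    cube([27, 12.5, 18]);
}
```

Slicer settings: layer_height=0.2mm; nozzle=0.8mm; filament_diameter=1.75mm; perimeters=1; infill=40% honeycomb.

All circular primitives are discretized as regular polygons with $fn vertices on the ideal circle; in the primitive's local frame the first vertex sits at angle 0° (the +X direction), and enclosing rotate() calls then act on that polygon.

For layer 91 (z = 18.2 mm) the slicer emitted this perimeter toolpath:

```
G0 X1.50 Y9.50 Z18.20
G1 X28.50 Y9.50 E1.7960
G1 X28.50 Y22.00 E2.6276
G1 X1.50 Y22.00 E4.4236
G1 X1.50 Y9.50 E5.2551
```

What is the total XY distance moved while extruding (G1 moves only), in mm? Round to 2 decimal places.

79.00 mm

Sum the Euclidean lengths of each G1 segment: total = 79.00 mm.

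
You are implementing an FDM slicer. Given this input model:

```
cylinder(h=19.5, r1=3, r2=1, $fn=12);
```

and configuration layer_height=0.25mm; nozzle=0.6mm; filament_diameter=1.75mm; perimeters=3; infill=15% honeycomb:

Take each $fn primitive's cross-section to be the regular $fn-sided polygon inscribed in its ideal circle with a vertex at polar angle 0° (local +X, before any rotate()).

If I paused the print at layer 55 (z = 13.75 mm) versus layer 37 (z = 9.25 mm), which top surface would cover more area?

Layer 55 (z = 13.75): the cone contributes a regular 12-gon of circumradius 1.590 (interpolated between r1=3 and r2=1 at t=0.705) (area = (12/2)·1.590²·sin(360°/12) = 7.58 mm²). So its area = 7.58 mm². Layer 37 (z = 9.25): the cone contributes a regular 12-gon of circumradius 2.051 (interpolated between r1=3 and r2=1 at t=0.474) (area = (12/2)·2.051²·sin(360°/12) = 12.62 mm²). So its area = 12.62 mm². Layer 37 is larger (12.62 vs 7.58 mm²).

layer 37 (z = 9.25 mm)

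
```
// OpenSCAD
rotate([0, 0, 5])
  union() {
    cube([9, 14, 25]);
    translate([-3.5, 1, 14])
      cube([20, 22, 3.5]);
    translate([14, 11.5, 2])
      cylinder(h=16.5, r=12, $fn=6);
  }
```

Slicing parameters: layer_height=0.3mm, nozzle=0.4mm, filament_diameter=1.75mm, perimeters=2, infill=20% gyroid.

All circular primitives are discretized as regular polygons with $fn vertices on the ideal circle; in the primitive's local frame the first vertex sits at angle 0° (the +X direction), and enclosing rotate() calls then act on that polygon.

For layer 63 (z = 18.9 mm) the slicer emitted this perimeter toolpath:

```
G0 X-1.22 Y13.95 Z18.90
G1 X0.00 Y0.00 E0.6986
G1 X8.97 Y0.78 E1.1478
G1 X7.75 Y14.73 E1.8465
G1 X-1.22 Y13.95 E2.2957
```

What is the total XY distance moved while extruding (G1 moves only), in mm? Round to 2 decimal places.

Sum the Euclidean lengths of each G1 segment: total = 46.01 mm.

46.01 mm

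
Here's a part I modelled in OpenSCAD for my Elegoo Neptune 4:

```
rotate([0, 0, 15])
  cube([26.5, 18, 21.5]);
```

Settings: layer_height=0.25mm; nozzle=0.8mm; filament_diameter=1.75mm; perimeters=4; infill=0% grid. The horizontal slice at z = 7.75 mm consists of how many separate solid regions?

At z = 7.75 mm: the cube is present — its section is the full 26.5×18 rectangle; (whole slice rotated 15° about Z — lengths, areas and connectivity unchanged). The result has 1 disconnected region.

1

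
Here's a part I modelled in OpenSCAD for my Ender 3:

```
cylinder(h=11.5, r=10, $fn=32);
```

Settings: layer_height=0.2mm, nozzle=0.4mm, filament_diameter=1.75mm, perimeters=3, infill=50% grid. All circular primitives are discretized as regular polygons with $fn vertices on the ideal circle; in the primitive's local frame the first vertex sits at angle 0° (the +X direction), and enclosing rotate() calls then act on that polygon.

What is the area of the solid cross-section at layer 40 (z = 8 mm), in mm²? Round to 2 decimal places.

At z = 8 mm: the r=10 cylinder gives a regular 32-gon of circumradius 10 (constant along its height) (area = (32/2)·10.000²·sin(360°/32) = 312.14 mm²). Overall, the cross-section is a single solid region. Net area = 312.14 mm².

312.14 mm²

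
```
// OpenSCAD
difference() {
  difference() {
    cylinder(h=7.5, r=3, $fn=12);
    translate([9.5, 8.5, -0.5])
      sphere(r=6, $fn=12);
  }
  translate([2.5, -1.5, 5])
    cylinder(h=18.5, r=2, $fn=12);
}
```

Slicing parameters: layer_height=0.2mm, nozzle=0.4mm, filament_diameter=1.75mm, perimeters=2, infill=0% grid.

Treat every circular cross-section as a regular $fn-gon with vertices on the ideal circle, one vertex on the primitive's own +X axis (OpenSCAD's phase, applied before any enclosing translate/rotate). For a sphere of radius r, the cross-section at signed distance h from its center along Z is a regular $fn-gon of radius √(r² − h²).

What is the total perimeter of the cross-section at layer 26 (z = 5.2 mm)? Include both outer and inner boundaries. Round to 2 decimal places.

19.48 mm

At z = 5.2 mm: the cylinder: section is a regular 12-gon, circumradius r=3 (perimeter = 2·12·3.000·sin(180°/12) = 18.63 mm); the r=6 sphere at (9.5, 8.5) slices to a regular 12-gon of circumradius 1.873 (√(r²−h²) with h=5.7 from center) (perimeter = 2·12·1.873·sin(180°/12) = 11.64 mm); After the difference (first − rest): starting from the r=3 cylinder, the r=6 sphere at (9.5, 8.5) misses the remaining region (no effect) — boundary = 18.63 mm; the r=2 cylinder at (2.5, -1.5) gives a regular 12-gon of circumradius 2 (constant along its height) (perimeter = 2·12·2.000·sin(180°/12) = 12.42 mm); After the difference (first − rest): starting from that combined region, the r=2 cylinder at (2.5, -1.5) partially overlaps it — only the 5.22 mm² overlap (of its 12.00 mm²) is removed, clipping the outline — boundary = 19.48 mm. Overall, the cross-section is a single solid region. Total boundary length (outer) = 19.48 mm.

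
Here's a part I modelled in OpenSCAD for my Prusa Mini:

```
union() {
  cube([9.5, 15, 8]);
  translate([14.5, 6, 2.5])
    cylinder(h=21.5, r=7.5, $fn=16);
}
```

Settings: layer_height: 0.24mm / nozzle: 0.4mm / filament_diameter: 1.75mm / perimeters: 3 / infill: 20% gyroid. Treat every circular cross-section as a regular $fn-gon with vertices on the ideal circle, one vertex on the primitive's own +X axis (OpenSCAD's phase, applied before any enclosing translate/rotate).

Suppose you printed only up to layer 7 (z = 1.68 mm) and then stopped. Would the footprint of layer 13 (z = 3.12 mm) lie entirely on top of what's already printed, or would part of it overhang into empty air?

Compare the two slices. At z = 1.68: the cube (footprint 9.5×15) is included at this height (area 142.50 mm²); the cylinder at (14.5, 6) is not intersected at this z (z outside [2.5, 24]); Taking the union: only the 9.5×15 cube is present, so the union is just that shape — area = 142.50 mm². At z = 3.12: the 9.5×15 cube contributes its full rectangle (area 142.50 mm²); the r=7.5 cylinder at (14.5, 6) contributes a regular 16-gon of circumradius 7.5 (area = (16/2)·7.500²·sin(360°/16) = 172.21 mm²); Taking the union: the regions partially overlap — summed areas 314.71 mm² minus the doubly-counted overlap 18.21 mm² gives 296.50 mm² — area = 296.50 mm². Checking containment: at z = 3.12 the cross-section extends beyond the z = 1.68 cross-section by about 154.00 mm².

part overhangs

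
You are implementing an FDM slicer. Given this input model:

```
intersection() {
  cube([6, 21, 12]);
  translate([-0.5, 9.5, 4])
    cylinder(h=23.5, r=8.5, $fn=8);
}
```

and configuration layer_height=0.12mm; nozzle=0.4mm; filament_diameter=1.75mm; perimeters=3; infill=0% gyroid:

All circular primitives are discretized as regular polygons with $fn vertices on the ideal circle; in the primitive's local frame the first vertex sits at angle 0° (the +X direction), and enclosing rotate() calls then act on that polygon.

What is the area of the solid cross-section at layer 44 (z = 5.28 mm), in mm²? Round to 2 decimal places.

At z = 5.28 mm: the 6×21 cube contributes its full rectangle (area 126.00 mm²); the r=8.5 cylinder at (-0.5, 9.5) gives a regular 8-gon of circumradius 8.5 (constant along its height) (area = (8/2)·8.500²·sin(360°/8) = 204.35 mm²); Taking the intersection: the r=8.5 cylinder at (-0.5, 9.5) partially overlaps the 6×21 cube; clipping to the common part keeps 84.12 mm² — area = 84.12 mm². Overall, the cross-section is a single solid region. Net area = 84.12 mm².

84.12 mm²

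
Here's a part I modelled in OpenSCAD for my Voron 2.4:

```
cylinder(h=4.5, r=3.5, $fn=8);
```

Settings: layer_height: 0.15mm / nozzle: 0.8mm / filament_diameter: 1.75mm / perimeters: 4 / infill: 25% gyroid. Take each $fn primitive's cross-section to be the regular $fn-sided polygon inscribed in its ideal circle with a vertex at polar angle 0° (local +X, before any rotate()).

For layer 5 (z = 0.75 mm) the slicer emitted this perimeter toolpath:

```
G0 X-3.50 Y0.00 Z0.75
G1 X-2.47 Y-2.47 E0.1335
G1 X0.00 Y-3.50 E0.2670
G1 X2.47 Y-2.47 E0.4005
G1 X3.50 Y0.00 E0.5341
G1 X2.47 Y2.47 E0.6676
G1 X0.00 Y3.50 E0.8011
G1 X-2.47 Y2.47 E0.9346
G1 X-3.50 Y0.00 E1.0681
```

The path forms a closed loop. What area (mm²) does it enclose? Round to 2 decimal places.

34.58 mm²

Apply the shoelace formula to the sequence of (X, Y) vertices; enclosed area = 34.58 mm².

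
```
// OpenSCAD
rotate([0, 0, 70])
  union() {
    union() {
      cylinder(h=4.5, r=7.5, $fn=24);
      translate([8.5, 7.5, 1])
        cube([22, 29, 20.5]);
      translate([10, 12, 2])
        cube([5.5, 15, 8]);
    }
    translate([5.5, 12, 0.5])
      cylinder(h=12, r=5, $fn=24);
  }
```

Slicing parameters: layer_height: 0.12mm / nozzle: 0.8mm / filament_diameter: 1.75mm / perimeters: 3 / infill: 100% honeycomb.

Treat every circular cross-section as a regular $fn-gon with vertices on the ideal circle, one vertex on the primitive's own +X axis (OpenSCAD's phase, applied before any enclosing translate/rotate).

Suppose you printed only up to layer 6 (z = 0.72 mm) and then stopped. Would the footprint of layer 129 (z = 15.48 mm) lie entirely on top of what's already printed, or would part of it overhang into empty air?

part overhangs

Compare the two slices. At z = 0.72: the cylinder: section is a regular 24-gon, circumradius r=7.5 (area = (24/2)·7.500²·sin(360°/24) = 174.70 mm²); the cube at (8.5, 7.5) is absent (z outside [1, 21.5]); the cube at (10, 12) is absent (z outside [2, 10]); Taking the union: only the r=7.5 cylinder is present, so the union is just that shape — area = 174.70 mm²; the cylinder at (5.5, 12): section is a regular 24-gon, circumradius r=5 (area = (24/2)·5.000²·sin(360°/24) = 77.65 mm²); Merging all regions: the 2 present regions are separate (no shared area or edge), so areas and boundary lengths simply add and each stays a separate island — area = 252.35 mm²; (whole slice rotated 70° about Z — lengths, areas and connectivity unchanged). At z = 15.48: the cylinder does not reach this height (z outside [0, 4.5]); the 22×29 cube at (8.5, 7.5) contributes its full rectangle (area 638.00 mm²); the cube at (10, 12) is absent (z outside [2, 10]); Taking the union: only the 22×29 cube at (8.5, 7.5) is present, so the union is just that shape — area = 638.00 mm²; the cylinder at (5.5, 12) is not intersected at this z (z outside [0.5, 12.5]); Combining (union): only the result so far is present, so the union is just that shape — area = 638.00 mm²; (whole slice rotated 70° about Z — lengths, areas and connectivity unchanged). Checking containment: at z = 15.48 the cross-section extends beyond the z = 0.72 cross-section by about 627.08 mm².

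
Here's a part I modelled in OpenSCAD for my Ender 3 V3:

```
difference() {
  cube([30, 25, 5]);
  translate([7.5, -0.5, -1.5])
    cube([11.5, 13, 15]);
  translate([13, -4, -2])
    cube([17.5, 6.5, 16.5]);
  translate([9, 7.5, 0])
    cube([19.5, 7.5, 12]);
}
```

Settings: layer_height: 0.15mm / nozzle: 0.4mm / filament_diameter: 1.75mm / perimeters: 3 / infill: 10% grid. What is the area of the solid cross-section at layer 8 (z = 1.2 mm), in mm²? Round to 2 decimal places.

482.50 mm²

At z = 1.2 mm: the cube (footprint 30×25) is included at this height (area 750.00 mm²); the 11.5×13 cube at (7.5, -0.5) contributes its full rectangle (area 149.50 mm²); the cube at (13, -4) (footprint 17.5×6.5) is included at this height (area 113.75 mm²); the cube at (9, 7.5) (footprint 19.5×7.5) is included at this height (area 146.25 mm²); Taking the first minus the rest: starting from the 30×25 cube (750.00 mm²), the 11.5×13 cube at (7.5, -0.5) partially overlaps it — only the 143.75 mm² overlap (of its 149.50 mm²) is removed, clipping the outline; the 17.5×6.5 cube at (13, -4) partially overlaps it — only the 27.50 mm² overlap (of its 113.75 mm²) is removed, clipping the outline; the 19.5×7.5 cube at (9, 7.5) partially overlaps it — only the 96.25 mm² overlap (of its 146.25 mm²) is removed, clipping the outline — area = 482.50 mm². Overall, the cross-section is a single solid region. Net area = 482.50 mm².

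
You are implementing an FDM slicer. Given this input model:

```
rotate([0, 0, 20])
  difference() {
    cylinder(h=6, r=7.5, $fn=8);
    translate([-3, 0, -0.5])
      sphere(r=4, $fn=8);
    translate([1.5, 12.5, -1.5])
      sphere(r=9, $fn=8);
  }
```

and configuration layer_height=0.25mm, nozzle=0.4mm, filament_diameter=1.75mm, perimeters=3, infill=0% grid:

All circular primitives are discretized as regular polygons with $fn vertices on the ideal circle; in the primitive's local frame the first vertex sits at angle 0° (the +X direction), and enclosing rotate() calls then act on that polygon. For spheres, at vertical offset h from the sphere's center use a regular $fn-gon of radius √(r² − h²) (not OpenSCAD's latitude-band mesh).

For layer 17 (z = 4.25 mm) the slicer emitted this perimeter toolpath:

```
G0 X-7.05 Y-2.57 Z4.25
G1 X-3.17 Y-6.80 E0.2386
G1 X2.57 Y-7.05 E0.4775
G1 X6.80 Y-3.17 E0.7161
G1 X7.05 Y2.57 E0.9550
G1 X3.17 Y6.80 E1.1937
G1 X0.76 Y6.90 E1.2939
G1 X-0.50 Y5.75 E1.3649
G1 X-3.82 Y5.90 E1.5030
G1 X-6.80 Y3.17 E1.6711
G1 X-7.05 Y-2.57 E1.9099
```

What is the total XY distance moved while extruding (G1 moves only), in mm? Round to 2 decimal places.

Sum the Euclidean lengths of each G1 segment: total = 45.94 mm.

45.94 mm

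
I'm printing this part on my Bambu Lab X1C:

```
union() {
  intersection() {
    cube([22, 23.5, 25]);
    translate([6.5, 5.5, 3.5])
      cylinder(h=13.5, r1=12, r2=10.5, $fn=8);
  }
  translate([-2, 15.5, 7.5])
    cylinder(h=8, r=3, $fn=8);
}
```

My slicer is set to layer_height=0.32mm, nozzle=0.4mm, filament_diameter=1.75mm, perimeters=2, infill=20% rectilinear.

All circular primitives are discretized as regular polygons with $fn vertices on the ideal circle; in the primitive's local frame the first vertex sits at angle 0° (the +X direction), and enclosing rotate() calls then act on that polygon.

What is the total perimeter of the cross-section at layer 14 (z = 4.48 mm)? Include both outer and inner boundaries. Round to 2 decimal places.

62.00 mm

At z = 4.48 mm: the cube is present — its section is the full 22×23.5 rectangle (perimeter 91.00 mm); the cone at (6.5, 5.5): at t=0.073 of its height the radius interpolates to r₁+(r₂−r₁)t = 11.891, giving a regular 8-gon of that circumradius (perimeter = 2·8·11.891·sin(180°/8) = 72.81 mm); Keeping only the common overlap: the cone at (6.5, 5.5) partially overlaps the 22×23.5 cube; clipping to the common part keeps 263.41 mm² — boundary = 62.00 mm; the cylinder at (-2, 15.5) is not intersected at this z (z outside [7.5, 15.5]); Combining (union): only that combined region is present, so the union is just that shape — boundary = 62.00 mm. Overall, the cross-section is a single solid region. Total boundary length (outer) = 62.00 mm.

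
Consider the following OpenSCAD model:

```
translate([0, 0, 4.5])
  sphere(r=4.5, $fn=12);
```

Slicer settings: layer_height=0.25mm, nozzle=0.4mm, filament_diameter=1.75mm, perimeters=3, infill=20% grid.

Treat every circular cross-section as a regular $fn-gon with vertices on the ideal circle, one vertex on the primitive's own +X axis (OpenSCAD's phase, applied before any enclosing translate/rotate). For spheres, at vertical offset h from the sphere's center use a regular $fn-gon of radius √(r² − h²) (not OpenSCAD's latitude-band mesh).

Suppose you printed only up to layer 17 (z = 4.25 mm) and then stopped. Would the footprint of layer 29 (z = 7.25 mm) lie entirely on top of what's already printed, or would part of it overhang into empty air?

entirely on top

Compare the two slices. At z = 4.25: the sphere: section is a regular 12-gon, circumradius = √(r²−h²) = √(4.5²−0.25²) = 4.493 (area = (12/2)·4.493²·sin(360°/12) = 60.56 mm²). At z = 7.25: the r=4.5 sphere slices to a regular 12-gon of circumradius 3.562 (√(r²−h²) with h=2.75 from center) (area = (12/2)·3.562²·sin(360°/12) = 38.06 mm²). Checking containment: the cross-section at z = 7.25 is a subset of the cross-section at z = 4.25.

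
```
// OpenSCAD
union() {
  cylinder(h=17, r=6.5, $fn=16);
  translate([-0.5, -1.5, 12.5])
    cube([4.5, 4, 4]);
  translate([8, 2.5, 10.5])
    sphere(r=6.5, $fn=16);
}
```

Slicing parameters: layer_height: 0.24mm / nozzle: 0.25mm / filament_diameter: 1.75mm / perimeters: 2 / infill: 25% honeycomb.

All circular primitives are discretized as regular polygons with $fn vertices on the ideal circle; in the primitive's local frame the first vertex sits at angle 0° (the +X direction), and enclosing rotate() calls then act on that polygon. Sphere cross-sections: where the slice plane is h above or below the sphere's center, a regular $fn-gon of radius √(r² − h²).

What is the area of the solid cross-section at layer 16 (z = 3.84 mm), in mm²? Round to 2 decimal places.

129.35 mm²

At z = 3.84 mm: the r=6.5 cylinder gives a regular 16-gon of circumradius 6.5 (constant along its height) (area = (16/2)·6.500²·sin(360°/16) = 129.35 mm²); the cube at (-0.5, -1.5) is not intersected at this z (z outside [12.5, 16.5]); the sphere at (8, 2.5) is absent (|z−center|=6.660 > r=6.5); Combining (union): only the r=6.5 cylinder is present, so the union is just that shape — area = 129.35 mm². Overall, the cross-section is a single solid region. Net area = 129.35 mm².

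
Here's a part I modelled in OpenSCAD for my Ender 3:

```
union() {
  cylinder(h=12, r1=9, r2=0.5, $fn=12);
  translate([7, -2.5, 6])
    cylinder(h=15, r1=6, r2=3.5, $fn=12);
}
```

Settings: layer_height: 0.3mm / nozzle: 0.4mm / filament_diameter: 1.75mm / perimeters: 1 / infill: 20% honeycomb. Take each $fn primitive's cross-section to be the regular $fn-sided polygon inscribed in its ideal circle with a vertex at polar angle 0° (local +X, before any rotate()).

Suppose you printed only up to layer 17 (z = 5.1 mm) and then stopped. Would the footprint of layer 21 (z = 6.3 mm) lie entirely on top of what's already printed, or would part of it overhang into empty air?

Compare the two slices. At z = 5.1: the cone: at t=0.425 of its height the radius interpolates to r₁+(r₂−r₁)t = 5.388, giving a regular 12-gon of that circumradius (area = (12/2)·5.388²·sin(360°/12) = 87.08 mm²); the cone at (7, -2.5) is not intersected at this z (z outside [6, 21]); Combining (union): only the cone is present, so the union is just that shape — area = 87.08 mm². At z = 6.3: the cone: at t=0.525 of its height the radius interpolates to r₁+(r₂−r₁)t = 4.537, giving a regular 12-gon of that circumradius (area = (12/2)·4.537²·sin(360°/12) = 61.77 mm²); the cone at (7, -2.5): at t=0.020 of its height the radius interpolates to r₁+(r₂−r₁)t = 5.950, giving a regular 12-gon of that circumradius (area = (12/2)·5.950²·sin(360°/12) = 106.21 mm²); Combining (union): the regions partially overlap — summed areas 167.97 mm² minus the doubly-counted overlap 13.46 mm² gives 154.52 mm² — area = 154.52 mm². Checking containment: at z = 6.3 the cross-section extends beyond the z = 5.1 cross-section by about 85.48 mm².

part overhangs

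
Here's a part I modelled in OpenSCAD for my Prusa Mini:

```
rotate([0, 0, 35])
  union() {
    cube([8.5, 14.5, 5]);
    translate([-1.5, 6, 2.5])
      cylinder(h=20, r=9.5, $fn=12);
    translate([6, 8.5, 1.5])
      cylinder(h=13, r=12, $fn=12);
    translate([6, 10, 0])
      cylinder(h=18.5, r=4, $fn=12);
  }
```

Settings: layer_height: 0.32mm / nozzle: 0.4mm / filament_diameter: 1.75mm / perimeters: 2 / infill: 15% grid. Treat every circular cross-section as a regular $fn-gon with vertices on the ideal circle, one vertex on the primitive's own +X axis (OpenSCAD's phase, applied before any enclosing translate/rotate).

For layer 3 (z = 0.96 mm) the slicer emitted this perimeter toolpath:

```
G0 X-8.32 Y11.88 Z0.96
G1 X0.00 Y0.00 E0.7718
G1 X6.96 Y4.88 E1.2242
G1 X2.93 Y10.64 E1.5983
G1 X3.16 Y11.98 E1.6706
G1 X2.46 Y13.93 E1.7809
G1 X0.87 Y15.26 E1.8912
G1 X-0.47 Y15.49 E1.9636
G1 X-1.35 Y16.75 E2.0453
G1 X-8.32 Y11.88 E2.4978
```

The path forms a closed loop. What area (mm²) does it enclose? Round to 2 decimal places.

129.11 mm²

Apply the shoelace formula to the sequence of (X, Y) vertices; enclosed area = 129.11 mm².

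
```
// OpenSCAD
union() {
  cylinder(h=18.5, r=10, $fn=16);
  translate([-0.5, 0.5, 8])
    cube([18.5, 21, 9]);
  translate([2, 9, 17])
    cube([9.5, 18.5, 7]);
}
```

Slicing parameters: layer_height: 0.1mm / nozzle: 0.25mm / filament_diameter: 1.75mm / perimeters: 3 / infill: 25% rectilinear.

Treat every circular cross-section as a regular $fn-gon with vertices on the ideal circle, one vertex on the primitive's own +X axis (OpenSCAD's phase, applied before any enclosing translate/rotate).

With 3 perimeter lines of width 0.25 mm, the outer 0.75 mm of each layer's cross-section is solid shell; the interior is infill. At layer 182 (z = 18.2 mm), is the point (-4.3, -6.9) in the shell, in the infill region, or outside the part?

At z = 18.2 mm: the r=10 cylinder gives a regular 16-gon of circumradius 10 (constant along its height); the cube at (-0.5, 0.5) is not intersected at this z (z outside [8, 17]); the cube at (2, 9) is present — its section is the full 9.5×18.5 rectangle; Taking the union: the regions partially overlap (shared area 0.81 mm²), so overlapping operands fuse into one piece — 1 connected region. Overall, the cross-section is a single solid region. The nearest boundary edge runs (-3.83, -9.24)→(-7.07, -7.07); distance from the point to it = 1.68 mm. The point is inside the cross-section and 1.68 mm from the nearest boundary — more than the 0.75 mm shell width (3 × 0.25), so it's in the infill interior.

infill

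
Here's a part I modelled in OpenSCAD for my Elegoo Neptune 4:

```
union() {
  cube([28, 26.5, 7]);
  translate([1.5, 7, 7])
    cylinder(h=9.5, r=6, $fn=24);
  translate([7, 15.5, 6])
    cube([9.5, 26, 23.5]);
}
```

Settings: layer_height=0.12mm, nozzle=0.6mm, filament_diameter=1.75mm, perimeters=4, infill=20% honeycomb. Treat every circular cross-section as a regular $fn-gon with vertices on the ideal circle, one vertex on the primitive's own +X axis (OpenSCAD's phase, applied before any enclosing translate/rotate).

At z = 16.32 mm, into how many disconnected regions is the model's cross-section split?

At z = 16.32 mm: the cube is not intersected at this z (z outside [0, 7]); the cylinder at (1.5, 7): section is a regular 24-gon, circumradius r=6; the cube at (7, 15.5) is present — its section is the full 9.5×26 rectangle; Merging all regions: the 2 present regions are separate (no shared area or edge), so areas and boundary lengths simply add and each stays a separate island — 2 connected regions. The result has 2 disconnected regions.

2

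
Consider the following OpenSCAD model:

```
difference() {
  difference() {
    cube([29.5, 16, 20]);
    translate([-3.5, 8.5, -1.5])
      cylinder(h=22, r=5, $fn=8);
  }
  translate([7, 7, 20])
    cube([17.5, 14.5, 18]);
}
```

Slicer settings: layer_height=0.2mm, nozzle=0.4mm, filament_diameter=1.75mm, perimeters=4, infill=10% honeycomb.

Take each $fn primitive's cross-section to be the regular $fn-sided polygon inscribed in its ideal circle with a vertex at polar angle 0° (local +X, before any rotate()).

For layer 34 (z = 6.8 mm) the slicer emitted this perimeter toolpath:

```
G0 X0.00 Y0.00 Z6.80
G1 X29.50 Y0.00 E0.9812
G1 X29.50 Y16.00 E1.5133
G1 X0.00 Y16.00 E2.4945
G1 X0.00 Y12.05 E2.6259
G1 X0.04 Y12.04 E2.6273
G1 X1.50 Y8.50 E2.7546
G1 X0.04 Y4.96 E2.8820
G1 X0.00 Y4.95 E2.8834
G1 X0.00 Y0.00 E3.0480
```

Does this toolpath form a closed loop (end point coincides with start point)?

yes

Start point (G0): (0.00, 0.00). End point (last G1): the path returns to the start — closed.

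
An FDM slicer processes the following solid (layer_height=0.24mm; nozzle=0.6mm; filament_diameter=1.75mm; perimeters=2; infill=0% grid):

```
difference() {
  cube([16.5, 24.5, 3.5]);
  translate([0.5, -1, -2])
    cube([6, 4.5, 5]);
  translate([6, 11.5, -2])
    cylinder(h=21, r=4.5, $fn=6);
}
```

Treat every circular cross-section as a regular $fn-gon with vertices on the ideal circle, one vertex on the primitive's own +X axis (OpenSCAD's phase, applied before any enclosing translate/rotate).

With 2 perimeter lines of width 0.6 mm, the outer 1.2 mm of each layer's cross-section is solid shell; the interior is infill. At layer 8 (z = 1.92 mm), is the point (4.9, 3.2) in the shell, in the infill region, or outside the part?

outside

At z = 1.92 mm: the cube is present — its section is the full 16.5×24.5 rectangle; the cube at (0.5, -1) is present — its section is the full 6×4.5 rectangle; the cylinder at (6, 11.5): section is a regular 6-gon, circumradius r=4.5; After the difference (first − rest): starting from the 16.5×24.5 cube, the 6×4.5 cube at (0.5, -1) partially overlaps it — only the 21.00 mm² overlap (of its 27.00 mm²) is removed, clipping the outline; the r=4.5 cylinder at (6, 11.5) lies wholly inside it (removes its full 52.61 mm² and its 27.00 mm outline becomes a hole wall) — 1 connected region with 1 hole. Overall, the cross-section is one region with 1 hole. The nearest boundary edge runs (6.50, 3.50)→(0.50, 3.50); distance from the point to it = 0.30 mm. The point is not inside any of the regions above, so it lies outside the cross-section (0.30 mm from the nearest boundary).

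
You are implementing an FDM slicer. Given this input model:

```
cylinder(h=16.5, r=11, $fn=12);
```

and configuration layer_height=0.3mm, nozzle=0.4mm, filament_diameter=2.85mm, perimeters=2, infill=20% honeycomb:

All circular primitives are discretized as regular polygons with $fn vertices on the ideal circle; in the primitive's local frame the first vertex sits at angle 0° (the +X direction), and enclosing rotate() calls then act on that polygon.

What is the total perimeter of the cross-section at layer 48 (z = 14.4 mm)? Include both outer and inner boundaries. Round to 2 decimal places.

68.33 mm

At z = 14.4 mm: the r=11 cylinder contributes a regular 12-gon of circumradius 11 (perimeter = 2·12·11.000·sin(180°/12) = 68.33 mm). Overall, the cross-section is a single solid region. Total boundary length (outer) = 68.33 mm.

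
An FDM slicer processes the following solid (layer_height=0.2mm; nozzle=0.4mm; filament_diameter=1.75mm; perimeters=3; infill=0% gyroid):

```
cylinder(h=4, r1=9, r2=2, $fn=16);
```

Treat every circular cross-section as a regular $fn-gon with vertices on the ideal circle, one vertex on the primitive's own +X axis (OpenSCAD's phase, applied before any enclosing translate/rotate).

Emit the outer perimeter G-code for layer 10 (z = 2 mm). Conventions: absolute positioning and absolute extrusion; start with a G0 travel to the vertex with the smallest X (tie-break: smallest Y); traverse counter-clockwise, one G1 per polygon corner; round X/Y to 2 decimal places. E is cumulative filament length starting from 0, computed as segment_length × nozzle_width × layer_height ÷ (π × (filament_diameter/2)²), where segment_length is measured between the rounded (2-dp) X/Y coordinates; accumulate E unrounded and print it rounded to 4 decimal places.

G0 X-5.50 Y0.00 Z2.00
G1 X-5.08 Y-2.10 E0.0712
G1 X-3.89 Y-3.89 E0.1427
G1 X-2.10 Y-5.08 E0.2142
G1 X0.00 Y-5.50 E0.2854
G1 X2.10 Y-5.08 E0.3567
G1 X3.89 Y-3.89 E0.4282
G1 X5.08 Y-2.10 E0.4997
G1 X5.50 Y0.00 E0.5709
G1 X5.08 Y2.10 E0.6421
G1 X3.89 Y3.89 E0.7136
G1 X2.10 Y5.08 E0.7851
G1 X0.00 Y5.50 E0.8563
G1 X-2.10 Y5.08 E0.9276
G1 X-3.89 Y3.89 E0.9990
G1 X-5.08 Y2.10 E1.0705
G1 X-5.50 Y0.00 E1.1418

At z = 2 mm: the cone contributes a regular 16-gon of circumradius 5.500 (interpolated between r1=9 and r2=2 at t=0.500). The outline is a single polygon with 16 vertices. Extrusion per mm of travel: 0.4 × 0.2 / (π × 0.875²) = 0.033260. Accumulating E over each segment gives final E = 1.1418.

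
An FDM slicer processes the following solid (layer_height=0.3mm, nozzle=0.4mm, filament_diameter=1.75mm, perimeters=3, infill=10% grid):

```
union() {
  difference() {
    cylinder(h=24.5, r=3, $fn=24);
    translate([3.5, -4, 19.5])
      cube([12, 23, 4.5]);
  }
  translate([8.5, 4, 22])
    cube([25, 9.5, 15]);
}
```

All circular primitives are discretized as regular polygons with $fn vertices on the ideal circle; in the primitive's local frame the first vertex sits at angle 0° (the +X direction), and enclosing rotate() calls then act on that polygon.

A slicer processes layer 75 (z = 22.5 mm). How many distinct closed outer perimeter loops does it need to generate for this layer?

2

At z = 22.5 mm: the r=3 cylinder gives a regular 24-gon of circumradius 3 (constant along its height); the 12×23 cube at (3.5, -4) contributes its full rectangle; Taking the first minus the rest: starting from the r=3 cylinder, the 12×23 cube at (3.5, -4) misses the remaining region (no effect) — 1 connected region; the 25×9.5 cube at (8.5, 4) contributes its full rectangle; Taking the union: the 2 present regions are separate (no shared area or edge), so areas and boundary lengths simply add and each stays a separate island — 2 connected regions. The result has 2 disconnected regions.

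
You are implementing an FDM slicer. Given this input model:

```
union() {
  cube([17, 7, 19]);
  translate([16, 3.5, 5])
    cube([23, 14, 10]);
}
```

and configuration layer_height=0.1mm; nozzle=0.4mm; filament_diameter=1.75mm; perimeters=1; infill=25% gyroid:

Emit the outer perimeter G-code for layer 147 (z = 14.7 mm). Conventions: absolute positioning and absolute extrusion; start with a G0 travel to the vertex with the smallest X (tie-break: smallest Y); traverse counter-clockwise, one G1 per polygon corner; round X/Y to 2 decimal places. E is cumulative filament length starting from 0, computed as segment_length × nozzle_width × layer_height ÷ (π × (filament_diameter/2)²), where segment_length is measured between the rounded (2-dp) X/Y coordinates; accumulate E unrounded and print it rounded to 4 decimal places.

At z = 14.7 mm: the cube (footprint 17×7) is included at this height; the cube at (16, 3.5) (footprint 23×14) is included at this height; Combining (union): the regions partially overlap (shared area 3.50 mm²), so overlapping operands fuse into one piece — 1 connected region. The outline is a single polygon with 8 vertices. Extrusion per mm of travel: 0.4 × 0.1 / (π × 0.875²) = 0.016630. Accumulating E over each segment gives final E = 1.8792.

G0 X0.00 Y0.00 Z14.70
G1 X17.00 Y0.00 E0.2827
G1 X17.00 Y3.50 E0.3409
G1 X39.00 Y3.50 E0.7068
G1 X39.00 Y17.50 E0.9396
G1 X16.00 Y17.50 E1.3221
G1 X16.00 Y7.00 E1.4967
G1 X0.00 Y7.00 E1.7628
G1 X0.00 Y0.00 E1.8792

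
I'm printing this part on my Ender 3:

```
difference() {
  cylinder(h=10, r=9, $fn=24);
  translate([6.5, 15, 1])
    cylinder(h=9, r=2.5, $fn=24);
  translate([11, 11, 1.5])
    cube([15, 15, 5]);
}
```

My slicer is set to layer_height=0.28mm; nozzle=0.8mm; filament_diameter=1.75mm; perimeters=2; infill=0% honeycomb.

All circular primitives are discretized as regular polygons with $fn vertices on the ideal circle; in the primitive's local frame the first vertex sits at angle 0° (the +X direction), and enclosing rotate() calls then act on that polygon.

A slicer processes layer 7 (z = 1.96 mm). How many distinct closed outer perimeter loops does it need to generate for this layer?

1

At z = 1.96 mm: the r=9 cylinder gives a regular 24-gon of circumradius 9 (constant along its height); the cylinder at (6.5, 15): section is a regular 24-gon, circumradius r=2.5; the 15×15 cube at (11, 11) contributes its full rectangle; Subtracting the remaining from the first: starting from the r=9 cylinder, the r=2.5 cylinder at (6.5, 15) misses the remaining region (no effect); the 15×15 cube at (11, 11) misses the remaining region (no effect) — 1 connected region. The result has 1 disconnected region.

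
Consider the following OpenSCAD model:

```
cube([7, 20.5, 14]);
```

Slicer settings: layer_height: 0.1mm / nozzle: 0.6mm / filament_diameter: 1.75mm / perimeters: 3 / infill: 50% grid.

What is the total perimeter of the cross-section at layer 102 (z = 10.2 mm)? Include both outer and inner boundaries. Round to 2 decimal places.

At z = 10.2 mm: the cube (footprint 7×20.5) is included at this height (perimeter 55.00 mm). Overall, the cross-section is a single solid region. Total boundary length (outer) = 55.00 mm.

55.00 mm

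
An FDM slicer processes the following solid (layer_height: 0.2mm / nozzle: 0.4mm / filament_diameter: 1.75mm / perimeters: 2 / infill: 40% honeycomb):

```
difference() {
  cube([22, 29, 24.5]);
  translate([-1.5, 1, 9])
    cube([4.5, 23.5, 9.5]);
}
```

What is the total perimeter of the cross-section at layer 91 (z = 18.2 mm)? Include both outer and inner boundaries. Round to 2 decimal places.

108.00 mm

At z = 18.2 mm: the 22×29 cube contributes its full rectangle (perimeter 102.00 mm); the cube at (-1.5, 1) is present — its section is the full 4.5×23.5 rectangle (perimeter 56.00 mm); Taking the first minus the rest: starting from the 22×29 cube, the 4.5×23.5 cube at (-1.5, 1) partially overlaps it — only the 70.50 mm² overlap (of its 105.75 mm²) is removed, clipping the outline — boundary = 108.00 mm. Overall, the cross-section is a single solid region. Total boundary length (outer) = 108.00 mm.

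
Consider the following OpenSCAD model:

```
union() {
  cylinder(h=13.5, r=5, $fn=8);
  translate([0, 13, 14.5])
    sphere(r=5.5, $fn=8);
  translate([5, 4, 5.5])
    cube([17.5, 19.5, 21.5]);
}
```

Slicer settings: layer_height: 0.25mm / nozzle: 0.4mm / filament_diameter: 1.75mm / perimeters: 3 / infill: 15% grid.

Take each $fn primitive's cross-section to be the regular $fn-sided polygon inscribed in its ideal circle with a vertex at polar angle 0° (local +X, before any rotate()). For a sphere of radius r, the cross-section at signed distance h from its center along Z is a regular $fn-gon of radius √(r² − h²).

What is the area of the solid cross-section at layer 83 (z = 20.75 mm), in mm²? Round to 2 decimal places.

At z = 20.75 mm: the cylinder does not reach this height (z outside [0, 13.5]); the sphere at (0, 13) is not intersected at this z (|z−center|=6.250 > r=5.5); the 17.5×19.5 cube at (5, 4) contributes its full rectangle (area 341.25 mm²); Combining (union): only the 17.5×19.5 cube at (5, 4) is present, so the union is just that shape — area = 341.25 mm². Overall, the cross-section is a single solid region. Net area = 341.25 mm².

341.25 mm²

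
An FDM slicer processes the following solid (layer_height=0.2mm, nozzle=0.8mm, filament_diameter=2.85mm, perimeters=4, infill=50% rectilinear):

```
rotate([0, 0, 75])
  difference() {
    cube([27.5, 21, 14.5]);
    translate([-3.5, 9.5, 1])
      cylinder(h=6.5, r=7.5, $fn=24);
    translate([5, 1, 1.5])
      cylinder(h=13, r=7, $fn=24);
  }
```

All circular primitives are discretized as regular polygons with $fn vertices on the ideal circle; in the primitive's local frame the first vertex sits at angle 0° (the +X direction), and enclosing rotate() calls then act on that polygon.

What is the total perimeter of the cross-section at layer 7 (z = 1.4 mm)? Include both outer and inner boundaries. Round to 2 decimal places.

At z = 1.4 mm: the cube is present — its section is the full 27.5×21 rectangle (perimeter 97.00 mm); the cylinder at (-3.5, 9.5): section is a regular 24-gon, circumradius r=7.5 (perimeter = 2·24·7.500·sin(180°/24) = 46.99 mm); the cylinder at (5, 1) does not reach this height (z outside [1.5, 14.5]); Taking the first minus the rest: starting from the 27.5×21 cube, the r=7.5 cylinder at (-3.5, 9.5) partially overlaps it — only the 37.15 mm² overlap (of its 174.70 mm²) is removed, clipping the outline — boundary = 100.01 mm; (whole slice rotated 75° about Z — lengths, areas and connectivity unchanged). Overall, the cross-section is a single solid region. Total boundary length (outer) = 100.01 mm.

100.01 mm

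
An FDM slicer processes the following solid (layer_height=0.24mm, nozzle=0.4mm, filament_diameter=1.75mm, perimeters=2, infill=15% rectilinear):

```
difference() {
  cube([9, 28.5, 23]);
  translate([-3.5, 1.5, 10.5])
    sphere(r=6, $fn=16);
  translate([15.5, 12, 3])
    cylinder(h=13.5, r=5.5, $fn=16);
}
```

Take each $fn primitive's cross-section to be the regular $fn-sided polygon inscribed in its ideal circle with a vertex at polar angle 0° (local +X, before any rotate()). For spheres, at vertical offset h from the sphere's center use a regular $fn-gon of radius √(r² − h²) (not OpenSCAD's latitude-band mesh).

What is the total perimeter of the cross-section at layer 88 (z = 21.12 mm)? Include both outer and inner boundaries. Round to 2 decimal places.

At z = 21.12 mm: the cube is present — its section is the full 9×28.5 rectangle (perimeter 75.00 mm); the sphere at (-3.5, 1.5) is absent (|z−center|=10.620 > r=6); the cylinder at (15.5, 12) does not reach this height (z outside [3, 16.5]); After the difference (first − rest): none of the subtracted shapes is present at this height, so the 9×28.5 cube is unchanged — boundary = 75.00 mm. Overall, the cross-section is a single solid region. Total boundary length (outer) = 75.00 mm.

75.00 mm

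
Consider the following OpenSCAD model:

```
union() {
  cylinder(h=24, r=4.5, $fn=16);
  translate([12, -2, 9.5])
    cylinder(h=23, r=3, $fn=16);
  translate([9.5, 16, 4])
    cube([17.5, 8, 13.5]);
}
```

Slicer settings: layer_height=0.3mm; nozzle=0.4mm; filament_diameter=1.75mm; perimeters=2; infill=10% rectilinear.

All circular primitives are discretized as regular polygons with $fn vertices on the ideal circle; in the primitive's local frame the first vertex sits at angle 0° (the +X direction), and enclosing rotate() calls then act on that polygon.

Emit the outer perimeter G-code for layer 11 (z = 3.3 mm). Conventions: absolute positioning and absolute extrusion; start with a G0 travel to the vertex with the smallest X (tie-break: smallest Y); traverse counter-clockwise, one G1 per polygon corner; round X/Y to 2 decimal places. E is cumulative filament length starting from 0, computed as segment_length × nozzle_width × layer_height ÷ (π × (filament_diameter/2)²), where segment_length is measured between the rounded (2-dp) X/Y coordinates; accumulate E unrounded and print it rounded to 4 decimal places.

At z = 3.3 mm: the r=4.5 cylinder gives a regular 16-gon of circumradius 4.5 (constant along its height); the cylinder at (12, -2) does not reach this height (z outside [9.5, 32.5]); the cube at (9.5, 16) is not intersected at this z (z outside [4, 17.5]); Combining (union): only the r=4.5 cylinder is present, so the union is just that shape — 1 connected region. The outline is a single polygon with 16 vertices. Extrusion per mm of travel: 0.4 × 0.3 / (π × 0.875²) = 0.049890. Accumulating E over each segment gives final E = 1.4016.

G0 X-4.50 Y0.00 Z3.30
G1 X-4.16 Y-1.72 E0.0875
G1 X-3.18 Y-3.18 E0.1752
G1 X-1.72 Y-4.16 E0.2629
G1 X0.00 Y-4.50 E0.3504
G1 X1.72 Y-4.16 E0.4379
G1 X3.18 Y-3.18 E0.5256
G1 X4.16 Y-1.72 E0.6133
G1 X4.50 Y0.00 E0.7008
G1 X4.16 Y1.72 E0.7883
G1 X3.18 Y3.18 E0.8760
G1 X1.72 Y4.16 E0.9637
G1 X0.00 Y4.50 E1.0512
G1 X-1.72 Y4.16 E1.1387
G1 X-3.18 Y3.18 E1.2264
G1 X-4.16 Y1.72 E1.3141
G1 X-4.50 Y0.00 E1.4016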